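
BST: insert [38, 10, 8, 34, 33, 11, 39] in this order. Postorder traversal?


Root = 38; build tree by BST insertion.
Postorder traversal: [8, 11, 33, 34, 10, 39, 38]


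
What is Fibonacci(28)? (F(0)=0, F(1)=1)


F(n)=F(n-1)+F(n-2)
...F(26)=121393, F(27)=196418, F(28)=317811


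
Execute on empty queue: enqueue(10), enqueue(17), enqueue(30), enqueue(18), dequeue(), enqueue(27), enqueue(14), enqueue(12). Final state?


enqueue(10) -> [10]
enqueue(17) -> [10, 17]
enqueue(30) -> [10, 17, 30]
enqueue(18) -> [10, 17, 30, 18]
dequeue() returns 10 -> [17, 30, 18]
enqueue(27) -> [17, 30, 18, 27]
enqueue(14) -> [17, 30, 18, 27, 14]
enqueue(12) -> [17, 30, 18, 27, 14, 12]
Final queue (front to back): [17, 30, 18, 27, 14, 12]


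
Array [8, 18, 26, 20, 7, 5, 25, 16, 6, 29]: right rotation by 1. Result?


Right rotate by 1: [29, 8, 18, 26, 20, 7, 5, 25, 16, 6]


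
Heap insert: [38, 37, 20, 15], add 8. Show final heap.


Append 8: [38, 37, 20, 15, 8]
Bubble up: no swaps needed
Result: [38, 37, 20, 15, 8]


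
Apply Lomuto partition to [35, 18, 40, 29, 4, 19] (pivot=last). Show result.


Elements <= 19 go left of pivot.
Result: [18, 4, 19, 29, 35, 40], pivot at index 2


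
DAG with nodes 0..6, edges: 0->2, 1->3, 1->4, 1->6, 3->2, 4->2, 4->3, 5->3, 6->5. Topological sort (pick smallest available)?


Kahn's algorithm, process smallest node first
Order: [0, 1, 4, 6, 5, 3, 2]


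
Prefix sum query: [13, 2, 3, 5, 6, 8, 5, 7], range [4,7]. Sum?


Prefix sums: [0, 13, 15, 18, 23, 29, 37, 42, 49]
Sum[4..7] = prefix[8] - prefix[4] = 49 - 23 = 26


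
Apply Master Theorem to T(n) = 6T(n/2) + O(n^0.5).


a=6, b=2, c=0.5. log_2(6)=2.585 > c=0.5. Case 1: O(n^log_b(a)) = O(n^2.585)
Complexity: O(n^2.585)


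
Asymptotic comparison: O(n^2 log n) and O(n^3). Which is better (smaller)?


n^2 log n grows slower than cubic
O(n^2 log n) is asymptotically smaller; O(n^3) grows faster


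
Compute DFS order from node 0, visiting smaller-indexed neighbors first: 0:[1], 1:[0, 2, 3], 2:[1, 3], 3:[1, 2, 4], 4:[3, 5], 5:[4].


DFS stack-based: start with [0]
Visit order: [0, 1, 2, 3, 4, 5]


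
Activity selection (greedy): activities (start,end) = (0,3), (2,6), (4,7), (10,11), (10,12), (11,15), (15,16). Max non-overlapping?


Greedy: pick earliest-ending, then skip overlaps.
Selected (5 activities): [(0, 3), (4, 7), (10, 11), (11, 15), (15, 16)]


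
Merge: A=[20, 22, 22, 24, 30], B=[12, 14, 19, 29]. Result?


Compare heads, take smaller each step.
Merged: [12, 14, 19, 20, 22, 22, 24, 29, 30]


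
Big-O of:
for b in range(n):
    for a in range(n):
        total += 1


Per nesting level: O(n) * O(n) = O(n^2)
Complexity: O(n^2)


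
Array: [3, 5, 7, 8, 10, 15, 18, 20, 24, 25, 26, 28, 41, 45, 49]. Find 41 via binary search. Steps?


Search for 41:
[0,14] mid=7 arr[7]=20
[8,14] mid=11 arr[11]=28
[12,14] mid=13 arr[13]=45
[12,12] mid=12 arr[12]=41
Total: 4 comparisons


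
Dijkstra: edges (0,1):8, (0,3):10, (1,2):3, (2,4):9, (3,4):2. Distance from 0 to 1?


Dijkstra from 0:
Distances: {0: 0, 1: 8, 2: 11, 3: 10, 4: 12}
Shortest distance to 1 = 8, path = [0, 1]


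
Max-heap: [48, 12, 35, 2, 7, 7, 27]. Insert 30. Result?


Append 30: [48, 12, 35, 2, 7, 7, 27, 30]
Bubble up: swap idx 7(30) with idx 3(2); swap idx 3(30) with idx 1(12)
Result: [48, 30, 35, 12, 7, 7, 27, 2]


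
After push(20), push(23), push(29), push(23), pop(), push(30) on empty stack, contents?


push(20) -> [20]
push(23) -> [20, 23]
push(29) -> [20, 23, 29]
push(23) -> [20, 23, 29, 23]
pop() returns 23 -> [20, 23, 29]
push(30) -> [20, 23, 29, 30]
Final stack (bottom to top): [20, 23, 29, 30]


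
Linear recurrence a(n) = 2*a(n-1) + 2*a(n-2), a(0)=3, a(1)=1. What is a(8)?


Build bottom-up:
...a(6)=384, a(7)=1048, a(8)=2*1048+2*384=2864


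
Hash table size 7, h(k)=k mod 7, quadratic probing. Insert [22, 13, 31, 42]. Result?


Insertions: 22->slot 1; 13->slot 6; 31->slot 3; 42->slot 0
Table: [42, 22, None, 31, None, None, 13]


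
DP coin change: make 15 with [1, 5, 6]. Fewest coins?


dp[0]=0; dp[i]=1+min(dp[i-c] for c in coins)
...dp[10]=2, dp[11]=2, dp[12]=2, dp[13]=3, dp[14]=4, dp[15]=3
Minimum coins for 15 = 3


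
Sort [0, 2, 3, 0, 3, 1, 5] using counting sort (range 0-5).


Count array: [2, 1, 1, 2, 0, 1]
Reconstruct: [0, 0, 1, 2, 3, 3, 5]


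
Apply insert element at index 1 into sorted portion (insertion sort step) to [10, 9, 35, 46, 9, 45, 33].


After one pass: [9, 10, 35, 46, 9, 45, 33]


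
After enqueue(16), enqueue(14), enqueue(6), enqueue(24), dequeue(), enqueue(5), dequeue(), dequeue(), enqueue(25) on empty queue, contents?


enqueue(16) -> [16]
enqueue(14) -> [16, 14]
enqueue(6) -> [16, 14, 6]
enqueue(24) -> [16, 14, 6, 24]
dequeue() returns 16 -> [14, 6, 24]
enqueue(5) -> [14, 6, 24, 5]
dequeue() returns 14 -> [6, 24, 5]
dequeue() returns 6 -> [24, 5]
enqueue(25) -> [24, 5, 25]
Final queue (front to back): [24, 5, 25]


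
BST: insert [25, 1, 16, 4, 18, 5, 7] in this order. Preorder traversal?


Root = 25; build tree by BST insertion.
Preorder traversal: [25, 1, 16, 4, 5, 7, 18]


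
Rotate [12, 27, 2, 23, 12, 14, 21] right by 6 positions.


Right rotate by 6: [27, 2, 23, 12, 14, 21, 12]


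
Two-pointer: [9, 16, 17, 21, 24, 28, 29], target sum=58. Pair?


Two pointers: lo=0, hi=6
No pair sums to 58


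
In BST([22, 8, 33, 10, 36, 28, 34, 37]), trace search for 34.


BST root = 22
Search for 34: compare at each node
Path: [22, 33, 36, 34]


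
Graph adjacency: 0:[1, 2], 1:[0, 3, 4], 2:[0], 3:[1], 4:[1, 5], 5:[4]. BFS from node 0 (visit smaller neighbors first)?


BFS queue: start with [0]
Visit order: [0, 1, 2, 3, 4, 5]


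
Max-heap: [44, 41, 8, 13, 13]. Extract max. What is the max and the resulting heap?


Max = 44
Replace root with last, heapify down
Resulting heap: [41, 13, 8, 13]


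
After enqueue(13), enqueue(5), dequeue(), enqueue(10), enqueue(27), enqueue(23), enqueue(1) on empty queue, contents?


enqueue(13) -> [13]
enqueue(5) -> [13, 5]
dequeue() returns 13 -> [5]
enqueue(10) -> [5, 10]
enqueue(27) -> [5, 10, 27]
enqueue(23) -> [5, 10, 27, 23]
enqueue(1) -> [5, 10, 27, 23, 1]
Final queue (front to back): [5, 10, 27, 23, 1]


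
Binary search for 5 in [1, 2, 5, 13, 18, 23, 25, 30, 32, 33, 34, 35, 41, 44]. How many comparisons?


Search for 5:
[0,13] mid=6 arr[6]=25
[0,5] mid=2 arr[2]=5
Total: 2 comparisons


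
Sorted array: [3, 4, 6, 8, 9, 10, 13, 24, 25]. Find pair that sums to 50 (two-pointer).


Two pointers: lo=0, hi=8
No pair sums to 50


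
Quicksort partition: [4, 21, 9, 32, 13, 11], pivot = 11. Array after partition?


Elements <= 11 go left of pivot.
Result: [4, 9, 11, 32, 13, 21], pivot at index 2


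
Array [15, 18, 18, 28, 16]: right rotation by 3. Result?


Right rotate by 3: [18, 28, 16, 15, 18]


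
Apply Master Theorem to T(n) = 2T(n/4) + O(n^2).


a=2, b=4, c=2. log_4(2)=0.5 < c=2. Case 3: O(n^c) = O(n^2)
Complexity: O(n^2)


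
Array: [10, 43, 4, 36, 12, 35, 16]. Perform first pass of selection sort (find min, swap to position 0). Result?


After one pass: [4, 43, 10, 36, 12, 35, 16]


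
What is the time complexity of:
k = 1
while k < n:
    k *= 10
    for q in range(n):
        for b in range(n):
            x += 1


Per nesting level: O(log n) * O(n) * O(n) = O(n^2 log n)
Complexity: O(n^2 log n)


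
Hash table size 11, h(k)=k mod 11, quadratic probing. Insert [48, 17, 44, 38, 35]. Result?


Insertions: 48->slot 4; 17->slot 6; 44->slot 0; 38->slot 5; 35->slot 2
Table: [44, None, 35, None, 48, 38, 17, None, None, None, None]


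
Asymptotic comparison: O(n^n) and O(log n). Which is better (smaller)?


logarithmic grows slower than n^n
O(log n) is asymptotically smaller; O(n^n) grows faster


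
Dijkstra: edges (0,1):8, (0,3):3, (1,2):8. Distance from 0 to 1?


Dijkstra from 0:
Distances: {0: 0, 1: 8, 2: 16, 3: 3}
Shortest distance to 1 = 8, path = [0, 1]


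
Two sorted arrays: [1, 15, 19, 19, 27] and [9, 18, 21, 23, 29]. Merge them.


Compare heads, take smaller each step.
Merged: [1, 9, 15, 18, 19, 19, 21, 23, 27, 29]


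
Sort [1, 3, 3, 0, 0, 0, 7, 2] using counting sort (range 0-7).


Count array: [3, 1, 1, 2, 0, 0, 0, 1]
Reconstruct: [0, 0, 0, 1, 2, 3, 3, 7]


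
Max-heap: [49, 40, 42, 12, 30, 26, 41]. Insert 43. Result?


Append 43: [49, 40, 42, 12, 30, 26, 41, 43]
Bubble up: swap idx 7(43) with idx 3(12); swap idx 3(43) with idx 1(40)
Result: [49, 43, 42, 40, 30, 26, 41, 12]


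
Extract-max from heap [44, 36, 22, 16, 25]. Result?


Max = 44
Replace root with last, heapify down
Resulting heap: [36, 25, 22, 16]


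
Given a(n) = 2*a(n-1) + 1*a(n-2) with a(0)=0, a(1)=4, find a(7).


Build bottom-up:
...a(5)=116, a(6)=280, a(7)=2*280+1*116=676


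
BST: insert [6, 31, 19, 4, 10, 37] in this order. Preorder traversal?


Root = 6; build tree by BST insertion.
Preorder traversal: [6, 4, 31, 19, 10, 37]


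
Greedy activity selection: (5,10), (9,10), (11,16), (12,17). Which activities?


Greedy: pick earliest-ending, then skip overlaps.
Selected (2 activities): [(5, 10), (11, 16)]


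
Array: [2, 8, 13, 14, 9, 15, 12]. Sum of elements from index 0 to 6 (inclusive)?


Prefix sums: [0, 2, 10, 23, 37, 46, 61, 73]
Sum[0..6] = prefix[7] - prefix[0] = 73 - 0 = 73


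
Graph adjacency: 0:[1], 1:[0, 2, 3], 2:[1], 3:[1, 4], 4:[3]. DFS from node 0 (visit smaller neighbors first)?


DFS stack-based: start with [0]
Visit order: [0, 1, 2, 3, 4]


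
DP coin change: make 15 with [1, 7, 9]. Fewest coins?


dp[0]=0; dp[i]=1+min(dp[i-c] for c in coins)
...dp[10]=2, dp[11]=3, dp[12]=4, dp[13]=5, dp[14]=2, dp[15]=3
Minimum coins for 15 = 3


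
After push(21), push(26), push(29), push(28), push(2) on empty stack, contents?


push(21) -> [21]
push(26) -> [21, 26]
push(29) -> [21, 26, 29]
push(28) -> [21, 26, 29, 28]
push(2) -> [21, 26, 29, 28, 2]
Final stack (bottom to top): [21, 26, 29, 28, 2]


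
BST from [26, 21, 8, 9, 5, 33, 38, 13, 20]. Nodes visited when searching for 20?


BST root = 26
Search for 20: compare at each node
Path: [26, 21, 8, 9, 13, 20]


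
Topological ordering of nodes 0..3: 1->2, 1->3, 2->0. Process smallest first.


Kahn's algorithm, process smallest node first
Order: [1, 2, 0, 3]


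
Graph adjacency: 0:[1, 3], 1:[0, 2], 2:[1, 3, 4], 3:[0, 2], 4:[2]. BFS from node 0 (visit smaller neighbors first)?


BFS queue: start with [0]
Visit order: [0, 1, 3, 2, 4]


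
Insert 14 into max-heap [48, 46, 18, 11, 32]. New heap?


Append 14: [48, 46, 18, 11, 32, 14]
Bubble up: no swaps needed
Result: [48, 46, 18, 11, 32, 14]


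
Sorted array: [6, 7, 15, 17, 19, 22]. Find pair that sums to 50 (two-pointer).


Two pointers: lo=0, hi=5
No pair sums to 50


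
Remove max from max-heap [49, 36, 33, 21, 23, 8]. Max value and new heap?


Max = 49
Replace root with last, heapify down
Resulting heap: [36, 23, 33, 21, 8]


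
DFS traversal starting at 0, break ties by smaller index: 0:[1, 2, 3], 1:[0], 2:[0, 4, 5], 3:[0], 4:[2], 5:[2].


DFS stack-based: start with [0]
Visit order: [0, 1, 2, 4, 5, 3]


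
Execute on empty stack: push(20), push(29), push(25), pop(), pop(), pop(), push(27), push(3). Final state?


push(20) -> [20]
push(29) -> [20, 29]
push(25) -> [20, 29, 25]
pop() returns 25 -> [20, 29]
pop() returns 29 -> [20]
pop() returns 20 -> []
push(27) -> [27]
push(3) -> [27, 3]
Final stack (bottom to top): [27, 3]


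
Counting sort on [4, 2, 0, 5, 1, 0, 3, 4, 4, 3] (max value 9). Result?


Count array: [2, 1, 1, 2, 3, 1, 0, 0, 0, 0]
Reconstruct: [0, 0, 1, 2, 3, 3, 4, 4, 4, 5]


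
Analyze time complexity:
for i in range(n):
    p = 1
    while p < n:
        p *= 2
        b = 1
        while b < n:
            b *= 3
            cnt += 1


Per nesting level: O(n) * O(log n) * O(log n) = O(n (log n)^2)
Complexity: O(n (log n)^2)


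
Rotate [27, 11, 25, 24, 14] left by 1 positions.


Left rotate by 1: [11, 25, 24, 14, 27]


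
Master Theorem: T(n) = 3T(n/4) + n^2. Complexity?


a=3, b=4, c=2. log_4(3)=0.792 < c=2. Case 3: O(n^c) = O(n^2)
Complexity: O(n^2)


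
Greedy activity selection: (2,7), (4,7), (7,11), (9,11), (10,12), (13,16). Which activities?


Greedy: pick earliest-ending, then skip overlaps.
Selected (3 activities): [(2, 7), (7, 11), (13, 16)]


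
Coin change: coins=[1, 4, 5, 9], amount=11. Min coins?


dp[0]=0; dp[i]=1+min(dp[i-c] for c in coins)
...dp[6]=2, dp[7]=3, dp[8]=2, dp[9]=1, dp[10]=2, dp[11]=3
Minimum coins for 11 = 3


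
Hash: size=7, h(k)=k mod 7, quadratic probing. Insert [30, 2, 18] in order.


Insertions: 30->slot 2; 2->slot 3; 18->slot 4
Table: [None, None, 30, 2, 18, None, None]


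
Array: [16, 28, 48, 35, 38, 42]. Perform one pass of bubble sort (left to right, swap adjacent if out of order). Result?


After one pass: [16, 28, 35, 38, 42, 48]


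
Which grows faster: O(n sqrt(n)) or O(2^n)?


n^1.5 grows slower than exponential
O(n sqrt(n)) is asymptotically smaller; O(2^n) grows faster


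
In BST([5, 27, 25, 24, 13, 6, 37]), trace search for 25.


BST root = 5
Search for 25: compare at each node
Path: [5, 27, 25]


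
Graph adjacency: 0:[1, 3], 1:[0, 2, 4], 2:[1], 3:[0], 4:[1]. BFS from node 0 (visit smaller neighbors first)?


BFS queue: start with [0]
Visit order: [0, 1, 3, 2, 4]


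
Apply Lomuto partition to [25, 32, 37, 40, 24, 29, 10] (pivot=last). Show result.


Elements <= 10 go left of pivot.
Result: [10, 32, 37, 40, 24, 29, 25], pivot at index 0


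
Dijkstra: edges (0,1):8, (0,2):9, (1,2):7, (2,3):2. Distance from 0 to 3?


Dijkstra from 0:
Distances: {0: 0, 1: 8, 2: 9, 3: 11}
Shortest distance to 3 = 11, path = [0, 2, 3]


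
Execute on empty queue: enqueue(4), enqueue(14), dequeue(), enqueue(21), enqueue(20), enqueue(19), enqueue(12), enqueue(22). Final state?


enqueue(4) -> [4]
enqueue(14) -> [4, 14]
dequeue() returns 4 -> [14]
enqueue(21) -> [14, 21]
enqueue(20) -> [14, 21, 20]
enqueue(19) -> [14, 21, 20, 19]
enqueue(12) -> [14, 21, 20, 19, 12]
enqueue(22) -> [14, 21, 20, 19, 12, 22]
Final queue (front to back): [14, 21, 20, 19, 12, 22]


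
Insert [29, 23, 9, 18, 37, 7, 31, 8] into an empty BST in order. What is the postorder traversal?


Root = 29; build tree by BST insertion.
Postorder traversal: [8, 7, 18, 9, 23, 31, 37, 29]


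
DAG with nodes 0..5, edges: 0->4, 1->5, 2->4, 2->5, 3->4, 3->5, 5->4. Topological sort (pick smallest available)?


Kahn's algorithm, process smallest node first
Order: [0, 1, 2, 3, 5, 4]


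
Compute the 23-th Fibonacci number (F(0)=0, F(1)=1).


F(n)=F(n-1)+F(n-2)
...F(21)=10946, F(22)=17711, F(23)=28657


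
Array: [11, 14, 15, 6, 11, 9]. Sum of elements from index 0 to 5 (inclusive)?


Prefix sums: [0, 11, 25, 40, 46, 57, 66]
Sum[0..5] = prefix[6] - prefix[0] = 66 - 0 = 66


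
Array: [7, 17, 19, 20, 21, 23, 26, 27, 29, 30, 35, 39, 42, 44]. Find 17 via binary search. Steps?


Search for 17:
[0,13] mid=6 arr[6]=26
[0,5] mid=2 arr[2]=19
[0,1] mid=0 arr[0]=7
[1,1] mid=1 arr[1]=17
Total: 4 comparisons


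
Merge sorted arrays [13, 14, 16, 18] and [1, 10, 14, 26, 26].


Compare heads, take smaller each step.
Merged: [1, 10, 13, 14, 14, 16, 18, 26, 26]


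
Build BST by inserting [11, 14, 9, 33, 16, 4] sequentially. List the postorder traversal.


Root = 11; build tree by BST insertion.
Postorder traversal: [4, 9, 16, 33, 14, 11]


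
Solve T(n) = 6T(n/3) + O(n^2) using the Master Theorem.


a=6, b=3, c=2. log_3(6)=1.631 < c=2. Case 3: O(n^c) = O(n^2)
Complexity: O(n^2)


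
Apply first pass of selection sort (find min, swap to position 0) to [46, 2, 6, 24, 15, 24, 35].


After one pass: [2, 46, 6, 24, 15, 24, 35]


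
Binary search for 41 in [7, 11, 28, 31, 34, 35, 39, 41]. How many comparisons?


Search for 41:
[0,7] mid=3 arr[3]=31
[4,7] mid=5 arr[5]=35
[6,7] mid=6 arr[6]=39
[7,7] mid=7 arr[7]=41
Total: 4 comparisons


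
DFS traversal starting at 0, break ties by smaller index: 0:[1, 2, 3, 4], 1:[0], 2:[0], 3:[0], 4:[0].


DFS stack-based: start with [0]
Visit order: [0, 1, 2, 3, 4]


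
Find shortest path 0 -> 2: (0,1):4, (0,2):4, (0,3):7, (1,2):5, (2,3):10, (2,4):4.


Dijkstra from 0:
Distances: {0: 0, 1: 4, 2: 4, 3: 7, 4: 8}
Shortest distance to 2 = 4, path = [0, 2]


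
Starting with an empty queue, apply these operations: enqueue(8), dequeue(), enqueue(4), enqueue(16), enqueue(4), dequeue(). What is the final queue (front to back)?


enqueue(8) -> [8]
dequeue() returns 8 -> []
enqueue(4) -> [4]
enqueue(16) -> [4, 16]
enqueue(4) -> [4, 16, 4]
dequeue() returns 4 -> [16, 4]
Final queue (front to back): [16, 4]


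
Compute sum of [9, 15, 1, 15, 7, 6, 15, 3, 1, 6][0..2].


Prefix sums: [0, 9, 24, 25, 40, 47, 53, 68, 71, 72, 78]
Sum[0..2] = prefix[3] - prefix[0] = 25 - 0 = 25


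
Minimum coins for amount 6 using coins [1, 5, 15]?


dp[0]=0; dp[i]=1+min(dp[i-c] for c in coins)
...dp[1]=1, dp[2]=2, dp[3]=3, dp[4]=4, dp[5]=1, dp[6]=2
Minimum coins for 6 = 2


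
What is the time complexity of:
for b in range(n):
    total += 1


Per nesting level: O(n) = O(n)
Complexity: O(n)


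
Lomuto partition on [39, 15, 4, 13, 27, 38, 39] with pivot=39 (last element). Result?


Elements <= 39 go left of pivot.
Result: [39, 15, 4, 13, 27, 38, 39], pivot at index 6


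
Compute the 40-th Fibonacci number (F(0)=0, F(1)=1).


F(n)=F(n-1)+F(n-2)
...F(38)=39088169, F(39)=63245986, F(40)=102334155


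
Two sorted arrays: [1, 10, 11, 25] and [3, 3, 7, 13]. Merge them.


Compare heads, take smaller each step.
Merged: [1, 3, 3, 7, 10, 11, 13, 25]


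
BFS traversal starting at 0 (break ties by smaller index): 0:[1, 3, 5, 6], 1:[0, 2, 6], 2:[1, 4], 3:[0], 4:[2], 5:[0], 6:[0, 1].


BFS queue: start with [0]
Visit order: [0, 1, 3, 5, 6, 2, 4]


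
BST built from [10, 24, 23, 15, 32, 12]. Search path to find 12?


BST root = 10
Search for 12: compare at each node
Path: [10, 24, 23, 15, 12]


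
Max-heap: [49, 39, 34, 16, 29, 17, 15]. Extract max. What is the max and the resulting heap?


Max = 49
Replace root with last, heapify down
Resulting heap: [39, 29, 34, 16, 15, 17]


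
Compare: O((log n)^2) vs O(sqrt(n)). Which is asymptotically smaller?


polylogarithmic grows slower than sublinear
O((log n)^2) is asymptotically smaller; O(sqrt(n)) grows faster


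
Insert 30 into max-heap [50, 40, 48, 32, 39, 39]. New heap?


Append 30: [50, 40, 48, 32, 39, 39, 30]
Bubble up: no swaps needed
Result: [50, 40, 48, 32, 39, 39, 30]


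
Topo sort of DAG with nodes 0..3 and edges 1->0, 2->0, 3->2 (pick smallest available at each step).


Kahn's algorithm, process smallest node first
Order: [1, 3, 2, 0]


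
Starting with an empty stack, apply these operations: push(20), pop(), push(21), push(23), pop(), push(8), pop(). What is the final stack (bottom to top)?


push(20) -> [20]
pop() returns 20 -> []
push(21) -> [21]
push(23) -> [21, 23]
pop() returns 23 -> [21]
push(8) -> [21, 8]
pop() returns 8 -> [21]
Final stack (bottom to top): [21]


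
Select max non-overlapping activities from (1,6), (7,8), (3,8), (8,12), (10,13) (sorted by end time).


Greedy: pick earliest-ending, then skip overlaps.
Selected (3 activities): [(1, 6), (7, 8), (8, 12)]


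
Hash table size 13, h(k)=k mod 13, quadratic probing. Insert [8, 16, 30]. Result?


Insertions: 8->slot 8; 16->slot 3; 30->slot 4
Table: [None, None, None, 16, 30, None, None, None, 8, None, None, None, None]


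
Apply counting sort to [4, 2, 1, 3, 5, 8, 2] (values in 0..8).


Count array: [0, 1, 2, 1, 1, 1, 0, 0, 1]
Reconstruct: [1, 2, 2, 3, 4, 5, 8]


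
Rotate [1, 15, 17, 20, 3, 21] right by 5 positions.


Right rotate by 5: [15, 17, 20, 3, 21, 1]


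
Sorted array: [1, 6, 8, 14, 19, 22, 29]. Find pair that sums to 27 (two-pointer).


Two pointers: lo=0, hi=6
Found pair: (8, 19) summing to 27


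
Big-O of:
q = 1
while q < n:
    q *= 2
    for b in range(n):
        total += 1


Per nesting level: O(log n) * O(n) = O(n log n)
Complexity: O(n log n)


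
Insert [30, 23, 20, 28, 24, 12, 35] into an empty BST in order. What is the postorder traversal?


Root = 30; build tree by BST insertion.
Postorder traversal: [12, 20, 24, 28, 23, 35, 30]


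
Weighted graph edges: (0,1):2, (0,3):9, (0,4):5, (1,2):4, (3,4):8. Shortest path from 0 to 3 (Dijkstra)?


Dijkstra from 0:
Distances: {0: 0, 1: 2, 2: 6, 3: 9, 4: 5}
Shortest distance to 3 = 9, path = [0, 3]


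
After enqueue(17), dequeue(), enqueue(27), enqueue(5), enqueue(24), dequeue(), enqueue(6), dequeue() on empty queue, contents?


enqueue(17) -> [17]
dequeue() returns 17 -> []
enqueue(27) -> [27]
enqueue(5) -> [27, 5]
enqueue(24) -> [27, 5, 24]
dequeue() returns 27 -> [5, 24]
enqueue(6) -> [5, 24, 6]
dequeue() returns 5 -> [24, 6]
Final queue (front to back): [24, 6]


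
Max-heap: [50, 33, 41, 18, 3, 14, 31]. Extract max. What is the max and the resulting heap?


Max = 50
Replace root with last, heapify down
Resulting heap: [41, 33, 31, 18, 3, 14]


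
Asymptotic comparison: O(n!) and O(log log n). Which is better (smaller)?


double-logarithmic grows slower than factorial
O(log log n) is asymptotically smaller; O(n!) grows faster


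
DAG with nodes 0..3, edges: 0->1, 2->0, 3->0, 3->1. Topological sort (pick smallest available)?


Kahn's algorithm, process smallest node first
Order: [2, 3, 0, 1]


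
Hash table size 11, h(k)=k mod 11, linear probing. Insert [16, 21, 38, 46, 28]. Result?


Insertions: 16->slot 5; 21->slot 10; 38->slot 6; 46->slot 2; 28->slot 7
Table: [None, None, 46, None, None, 16, 38, 28, None, None, 21]


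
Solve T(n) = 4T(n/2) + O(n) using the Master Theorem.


a=4, b=2, c=1. log_2(4)=2 > c=1. Case 1: O(n^log_b(a)) = O(n^2)
Complexity: O(n^2)


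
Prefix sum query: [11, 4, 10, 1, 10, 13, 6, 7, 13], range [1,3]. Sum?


Prefix sums: [0, 11, 15, 25, 26, 36, 49, 55, 62, 75]
Sum[1..3] = prefix[4] - prefix[1] = 26 - 11 = 15


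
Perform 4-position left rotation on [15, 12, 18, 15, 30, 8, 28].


Left rotate by 4: [30, 8, 28, 15, 12, 18, 15]


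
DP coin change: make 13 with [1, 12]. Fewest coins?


dp[0]=0; dp[i]=1+min(dp[i-c] for c in coins)
...dp[8]=8, dp[9]=9, dp[10]=10, dp[11]=11, dp[12]=1, dp[13]=2
Minimum coins for 13 = 2


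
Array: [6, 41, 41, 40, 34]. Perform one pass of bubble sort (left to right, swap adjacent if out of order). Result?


After one pass: [6, 41, 40, 34, 41]


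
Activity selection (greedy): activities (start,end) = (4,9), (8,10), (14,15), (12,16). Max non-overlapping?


Greedy: pick earliest-ending, then skip overlaps.
Selected (2 activities): [(4, 9), (14, 15)]


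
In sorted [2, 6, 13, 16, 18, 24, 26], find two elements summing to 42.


Two pointers: lo=0, hi=6
Found pair: (16, 26) summing to 42


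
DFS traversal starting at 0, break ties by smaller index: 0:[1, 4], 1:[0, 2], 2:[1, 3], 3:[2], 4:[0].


DFS stack-based: start with [0]
Visit order: [0, 1, 2, 3, 4]


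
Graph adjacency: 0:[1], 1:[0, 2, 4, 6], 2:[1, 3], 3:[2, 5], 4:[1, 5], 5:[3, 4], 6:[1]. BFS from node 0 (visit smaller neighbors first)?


BFS queue: start with [0]
Visit order: [0, 1, 2, 4, 6, 3, 5]


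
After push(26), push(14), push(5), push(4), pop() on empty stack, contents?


push(26) -> [26]
push(14) -> [26, 14]
push(5) -> [26, 14, 5]
push(4) -> [26, 14, 5, 4]
pop() returns 4 -> [26, 14, 5]
Final stack (bottom to top): [26, 14, 5]


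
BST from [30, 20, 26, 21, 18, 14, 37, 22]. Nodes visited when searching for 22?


BST root = 30
Search for 22: compare at each node
Path: [30, 20, 26, 21, 22]


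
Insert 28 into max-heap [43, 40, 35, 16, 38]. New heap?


Append 28: [43, 40, 35, 16, 38, 28]
Bubble up: no swaps needed
Result: [43, 40, 35, 16, 38, 28]


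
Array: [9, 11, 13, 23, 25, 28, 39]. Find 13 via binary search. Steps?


Search for 13:
[0,6] mid=3 arr[3]=23
[0,2] mid=1 arr[1]=11
[2,2] mid=2 arr[2]=13
Total: 3 comparisons


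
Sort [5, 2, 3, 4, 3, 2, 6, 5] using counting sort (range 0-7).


Count array: [0, 0, 2, 2, 1, 2, 1, 0]
Reconstruct: [2, 2, 3, 3, 4, 5, 5, 6]


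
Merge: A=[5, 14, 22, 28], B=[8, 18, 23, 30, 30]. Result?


Compare heads, take smaller each step.
Merged: [5, 8, 14, 18, 22, 23, 28, 30, 30]


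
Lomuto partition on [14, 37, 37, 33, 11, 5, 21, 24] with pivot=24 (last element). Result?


Elements <= 24 go left of pivot.
Result: [14, 11, 5, 21, 24, 37, 33, 37], pivot at index 4


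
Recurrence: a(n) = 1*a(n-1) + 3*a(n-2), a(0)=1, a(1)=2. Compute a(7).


Build bottom-up:
...a(5)=59, a(6)=137, a(7)=1*137+3*59=314


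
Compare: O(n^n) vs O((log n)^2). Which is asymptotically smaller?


polylogarithmic grows slower than n^n
O((log n)^2) is asymptotically smaller; O(n^n) grows faster


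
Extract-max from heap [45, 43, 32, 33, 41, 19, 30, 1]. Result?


Max = 45
Replace root with last, heapify down
Resulting heap: [43, 41, 32, 33, 1, 19, 30]


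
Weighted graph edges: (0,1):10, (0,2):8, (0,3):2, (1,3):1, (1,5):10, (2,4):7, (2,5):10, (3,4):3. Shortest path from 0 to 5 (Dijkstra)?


Dijkstra from 0:
Distances: {0: 0, 1: 3, 2: 8, 3: 2, 4: 5, 5: 13}
Shortest distance to 5 = 13, path = [0, 3, 1, 5]


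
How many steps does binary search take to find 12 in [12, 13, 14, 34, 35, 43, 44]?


Search for 12:
[0,6] mid=3 arr[3]=34
[0,2] mid=1 arr[1]=13
[0,0] mid=0 arr[0]=12
Total: 3 comparisons


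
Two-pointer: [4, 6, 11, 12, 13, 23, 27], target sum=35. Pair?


Two pointers: lo=0, hi=6
Found pair: (12, 23) summing to 35


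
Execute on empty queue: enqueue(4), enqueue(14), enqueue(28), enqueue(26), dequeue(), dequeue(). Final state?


enqueue(4) -> [4]
enqueue(14) -> [4, 14]
enqueue(28) -> [4, 14, 28]
enqueue(26) -> [4, 14, 28, 26]
dequeue() returns 4 -> [14, 28, 26]
dequeue() returns 14 -> [28, 26]
Final queue (front to back): [28, 26]


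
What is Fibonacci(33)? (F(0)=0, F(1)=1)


F(n)=F(n-1)+F(n-2)
...F(31)=1346269, F(32)=2178309, F(33)=3524578


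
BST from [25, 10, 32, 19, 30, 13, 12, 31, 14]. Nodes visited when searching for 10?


BST root = 25
Search for 10: compare at each node
Path: [25, 10]


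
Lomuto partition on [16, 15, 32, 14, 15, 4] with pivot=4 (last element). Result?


Elements <= 4 go left of pivot.
Result: [4, 15, 32, 14, 15, 16], pivot at index 0


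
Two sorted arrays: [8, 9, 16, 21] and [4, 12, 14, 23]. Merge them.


Compare heads, take smaller each step.
Merged: [4, 8, 9, 12, 14, 16, 21, 23]


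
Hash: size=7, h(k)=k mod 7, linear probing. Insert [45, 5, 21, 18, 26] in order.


Insertions: 45->slot 3; 5->slot 5; 21->slot 0; 18->slot 4; 26->slot 6
Table: [21, None, None, 45, 18, 5, 26]


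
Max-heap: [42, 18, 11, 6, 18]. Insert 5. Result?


Append 5: [42, 18, 11, 6, 18, 5]
Bubble up: no swaps needed
Result: [42, 18, 11, 6, 18, 5]


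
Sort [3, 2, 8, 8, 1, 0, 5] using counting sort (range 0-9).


Count array: [1, 1, 1, 1, 0, 1, 0, 0, 2, 0]
Reconstruct: [0, 1, 2, 3, 5, 8, 8]


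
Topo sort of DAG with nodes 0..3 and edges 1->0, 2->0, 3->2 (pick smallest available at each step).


Kahn's algorithm, process smallest node first
Order: [1, 3, 2, 0]


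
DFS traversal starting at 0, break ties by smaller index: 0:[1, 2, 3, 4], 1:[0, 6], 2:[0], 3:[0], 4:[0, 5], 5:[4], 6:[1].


DFS stack-based: start with [0]
Visit order: [0, 1, 6, 2, 3, 4, 5]


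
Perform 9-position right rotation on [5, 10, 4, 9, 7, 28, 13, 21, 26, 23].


Right rotate by 9: [10, 4, 9, 7, 28, 13, 21, 26, 23, 5]


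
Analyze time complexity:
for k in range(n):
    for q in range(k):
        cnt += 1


Per nesting level: O(n) * O(n) [triangular over k] = O(n^2)
Complexity: O(n^2)


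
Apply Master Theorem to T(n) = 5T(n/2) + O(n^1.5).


a=5, b=2, c=1.5. log_2(5)=2.322 > c=1.5. Case 1: O(n^log_b(a)) = O(n^2.322)
Complexity: O(n^2.322)


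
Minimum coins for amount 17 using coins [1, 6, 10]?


dp[0]=0; dp[i]=1+min(dp[i-c] for c in coins)
...dp[12]=2, dp[13]=3, dp[14]=4, dp[15]=5, dp[16]=2, dp[17]=3
Minimum coins for 17 = 3


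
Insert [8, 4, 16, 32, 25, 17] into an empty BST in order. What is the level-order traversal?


Root = 8; build tree by BST insertion.
Level-Order traversal: [8, 4, 16, 32, 25, 17]


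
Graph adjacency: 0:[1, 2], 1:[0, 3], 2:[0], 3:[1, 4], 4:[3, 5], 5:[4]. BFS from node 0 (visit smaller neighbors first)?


BFS queue: start with [0]
Visit order: [0, 1, 2, 3, 4, 5]


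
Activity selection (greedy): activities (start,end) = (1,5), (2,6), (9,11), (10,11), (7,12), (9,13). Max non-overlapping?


Greedy: pick earliest-ending, then skip overlaps.
Selected (2 activities): [(1, 5), (9, 11)]


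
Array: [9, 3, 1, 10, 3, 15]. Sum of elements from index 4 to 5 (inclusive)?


Prefix sums: [0, 9, 12, 13, 23, 26, 41]
Sum[4..5] = prefix[6] - prefix[4] = 41 - 23 = 18


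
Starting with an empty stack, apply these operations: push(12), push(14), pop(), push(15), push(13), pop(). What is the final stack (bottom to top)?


push(12) -> [12]
push(14) -> [12, 14]
pop() returns 14 -> [12]
push(15) -> [12, 15]
push(13) -> [12, 15, 13]
pop() returns 13 -> [12, 15]
Final stack (bottom to top): [12, 15]


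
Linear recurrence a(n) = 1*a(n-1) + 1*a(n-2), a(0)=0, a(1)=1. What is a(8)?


Build bottom-up:
...a(6)=8, a(7)=13, a(8)=1*13+1*8=21


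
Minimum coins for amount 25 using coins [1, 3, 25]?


dp[0]=0; dp[i]=1+min(dp[i-c] for c in coins)
...dp[20]=8, dp[21]=7, dp[22]=8, dp[23]=9, dp[24]=8, dp[25]=1
Minimum coins for 25 = 1


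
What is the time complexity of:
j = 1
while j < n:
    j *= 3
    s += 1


Per nesting level: O(log n) = O(log n)
Complexity: O(log n)


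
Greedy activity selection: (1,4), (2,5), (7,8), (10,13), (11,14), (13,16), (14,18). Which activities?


Greedy: pick earliest-ending, then skip overlaps.
Selected (4 activities): [(1, 4), (7, 8), (10, 13), (13, 16)]


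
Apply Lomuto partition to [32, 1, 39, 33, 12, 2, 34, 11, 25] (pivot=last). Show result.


Elements <= 25 go left of pivot.
Result: [1, 12, 2, 11, 25, 39, 34, 33, 32], pivot at index 4


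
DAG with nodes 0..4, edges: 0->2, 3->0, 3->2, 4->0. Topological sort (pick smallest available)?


Kahn's algorithm, process smallest node first
Order: [1, 3, 4, 0, 2]


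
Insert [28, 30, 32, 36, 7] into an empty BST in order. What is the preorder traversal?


Root = 28; build tree by BST insertion.
Preorder traversal: [28, 7, 30, 32, 36]


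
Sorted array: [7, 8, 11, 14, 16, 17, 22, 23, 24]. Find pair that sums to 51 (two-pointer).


Two pointers: lo=0, hi=8
No pair sums to 51


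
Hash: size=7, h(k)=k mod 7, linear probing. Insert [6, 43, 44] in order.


Insertions: 6->slot 6; 43->slot 1; 44->slot 2
Table: [None, 43, 44, None, None, None, 6]


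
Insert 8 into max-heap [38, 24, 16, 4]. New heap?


Append 8: [38, 24, 16, 4, 8]
Bubble up: no swaps needed
Result: [38, 24, 16, 4, 8]


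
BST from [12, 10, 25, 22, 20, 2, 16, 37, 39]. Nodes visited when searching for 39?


BST root = 12
Search for 39: compare at each node
Path: [12, 25, 37, 39]


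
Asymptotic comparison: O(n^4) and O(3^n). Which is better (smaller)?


quartic grows slower than exponential (base 3)
O(n^4) is asymptotically smaller; O(3^n) grows faster


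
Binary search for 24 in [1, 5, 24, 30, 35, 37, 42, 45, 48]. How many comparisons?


Search for 24:
[0,8] mid=4 arr[4]=35
[0,3] mid=1 arr[1]=5
[2,3] mid=2 arr[2]=24
Total: 3 comparisons


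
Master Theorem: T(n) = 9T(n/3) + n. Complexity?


a=9, b=3, c=1. log_3(9)=2 > c=1. Case 1: O(n^log_b(a)) = O(n^2)
Complexity: O(n^2)


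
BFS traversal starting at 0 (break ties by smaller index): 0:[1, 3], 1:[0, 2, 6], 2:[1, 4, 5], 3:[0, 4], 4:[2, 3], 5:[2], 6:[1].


BFS queue: start with [0]
Visit order: [0, 1, 3, 2, 6, 4, 5]


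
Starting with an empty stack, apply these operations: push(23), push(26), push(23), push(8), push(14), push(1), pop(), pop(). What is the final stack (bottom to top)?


push(23) -> [23]
push(26) -> [23, 26]
push(23) -> [23, 26, 23]
push(8) -> [23, 26, 23, 8]
push(14) -> [23, 26, 23, 8, 14]
push(1) -> [23, 26, 23, 8, 14, 1]
pop() returns 1 -> [23, 26, 23, 8, 14]
pop() returns 14 -> [23, 26, 23, 8]
Final stack (bottom to top): [23, 26, 23, 8]


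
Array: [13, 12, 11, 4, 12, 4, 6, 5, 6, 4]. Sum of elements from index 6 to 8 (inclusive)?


Prefix sums: [0, 13, 25, 36, 40, 52, 56, 62, 67, 73, 77]
Sum[6..8] = prefix[9] - prefix[6] = 73 - 56 = 17


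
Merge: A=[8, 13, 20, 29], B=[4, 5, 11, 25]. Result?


Compare heads, take smaller each step.
Merged: [4, 5, 8, 11, 13, 20, 25, 29]


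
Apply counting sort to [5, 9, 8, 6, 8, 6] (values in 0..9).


Count array: [0, 0, 0, 0, 0, 1, 2, 0, 2, 1]
Reconstruct: [5, 6, 6, 8, 8, 9]


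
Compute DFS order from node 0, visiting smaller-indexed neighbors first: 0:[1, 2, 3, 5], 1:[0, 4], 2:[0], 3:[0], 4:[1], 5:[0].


DFS stack-based: start with [0]
Visit order: [0, 1, 4, 2, 3, 5]


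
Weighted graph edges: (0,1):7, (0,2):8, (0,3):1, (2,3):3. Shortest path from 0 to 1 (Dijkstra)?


Dijkstra from 0:
Distances: {0: 0, 1: 7, 2: 4, 3: 1}
Shortest distance to 1 = 7, path = [0, 1]


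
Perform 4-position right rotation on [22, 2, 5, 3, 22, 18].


Right rotate by 4: [5, 3, 22, 18, 22, 2]


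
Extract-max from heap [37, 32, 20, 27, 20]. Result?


Max = 37
Replace root with last, heapify down
Resulting heap: [32, 27, 20, 20]


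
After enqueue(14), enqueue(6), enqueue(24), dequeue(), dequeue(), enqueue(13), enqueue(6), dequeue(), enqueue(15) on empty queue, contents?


enqueue(14) -> [14]
enqueue(6) -> [14, 6]
enqueue(24) -> [14, 6, 24]
dequeue() returns 14 -> [6, 24]
dequeue() returns 6 -> [24]
enqueue(13) -> [24, 13]
enqueue(6) -> [24, 13, 6]
dequeue() returns 24 -> [13, 6]
enqueue(15) -> [13, 6, 15]
Final queue (front to back): [13, 6, 15]


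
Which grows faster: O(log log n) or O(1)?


constant grows slower than double-logarithmic
O(1) is asymptotically smaller; O(log log n) grows faster


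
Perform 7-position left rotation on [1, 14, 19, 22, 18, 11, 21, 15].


Left rotate by 7: [15, 1, 14, 19, 22, 18, 11, 21]


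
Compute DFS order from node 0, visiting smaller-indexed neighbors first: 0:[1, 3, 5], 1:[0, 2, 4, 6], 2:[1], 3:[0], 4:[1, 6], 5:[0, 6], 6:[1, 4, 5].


DFS stack-based: start with [0]
Visit order: [0, 1, 2, 4, 6, 5, 3]


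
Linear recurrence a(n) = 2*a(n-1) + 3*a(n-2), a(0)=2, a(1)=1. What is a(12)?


Build bottom-up:
...a(10)=44288, a(11)=132859, a(12)=2*132859+3*44288=398582


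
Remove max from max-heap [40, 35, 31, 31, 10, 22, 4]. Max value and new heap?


Max = 40
Replace root with last, heapify down
Resulting heap: [35, 31, 31, 4, 10, 22]


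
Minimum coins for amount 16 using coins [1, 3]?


dp[0]=0; dp[i]=1+min(dp[i-c] for c in coins)
...dp[11]=5, dp[12]=4, dp[13]=5, dp[14]=6, dp[15]=5, dp[16]=6
Minimum coins for 16 = 6


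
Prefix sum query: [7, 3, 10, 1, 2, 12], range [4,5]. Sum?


Prefix sums: [0, 7, 10, 20, 21, 23, 35]
Sum[4..5] = prefix[6] - prefix[4] = 35 - 21 = 14


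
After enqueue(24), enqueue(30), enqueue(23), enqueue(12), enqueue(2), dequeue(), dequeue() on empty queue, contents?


enqueue(24) -> [24]
enqueue(30) -> [24, 30]
enqueue(23) -> [24, 30, 23]
enqueue(12) -> [24, 30, 23, 12]
enqueue(2) -> [24, 30, 23, 12, 2]
dequeue() returns 24 -> [30, 23, 12, 2]
dequeue() returns 30 -> [23, 12, 2]
Final queue (front to back): [23, 12, 2]


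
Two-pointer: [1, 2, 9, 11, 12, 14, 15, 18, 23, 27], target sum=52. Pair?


Two pointers: lo=0, hi=9
No pair sums to 52


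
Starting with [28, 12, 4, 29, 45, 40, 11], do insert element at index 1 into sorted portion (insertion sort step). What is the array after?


After one pass: [12, 28, 4, 29, 45, 40, 11]


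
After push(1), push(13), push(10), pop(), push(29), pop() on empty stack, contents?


push(1) -> [1]
push(13) -> [1, 13]
push(10) -> [1, 13, 10]
pop() returns 10 -> [1, 13]
push(29) -> [1, 13, 29]
pop() returns 29 -> [1, 13]
Final stack (bottom to top): [1, 13]


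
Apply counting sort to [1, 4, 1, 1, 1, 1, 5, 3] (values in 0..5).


Count array: [0, 5, 0, 1, 1, 1]
Reconstruct: [1, 1, 1, 1, 1, 3, 4, 5]


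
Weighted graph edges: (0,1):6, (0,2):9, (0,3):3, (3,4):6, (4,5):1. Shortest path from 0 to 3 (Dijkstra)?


Dijkstra from 0:
Distances: {0: 0, 1: 6, 2: 9, 3: 3, 4: 9, 5: 10}
Shortest distance to 3 = 3, path = [0, 3]


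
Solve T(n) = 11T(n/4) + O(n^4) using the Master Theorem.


a=11, b=4, c=4. log_4(11)=1.730 < c=4. Case 3: O(n^c) = O(n^4)
Complexity: O(n^4)


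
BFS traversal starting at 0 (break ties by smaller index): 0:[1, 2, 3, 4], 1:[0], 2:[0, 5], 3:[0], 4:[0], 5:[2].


BFS queue: start with [0]
Visit order: [0, 1, 2, 3, 4, 5]


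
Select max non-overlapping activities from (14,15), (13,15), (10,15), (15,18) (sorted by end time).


Greedy: pick earliest-ending, then skip overlaps.
Selected (2 activities): [(14, 15), (15, 18)]


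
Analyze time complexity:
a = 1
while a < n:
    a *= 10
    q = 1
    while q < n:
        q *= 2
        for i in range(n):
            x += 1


Per nesting level: O(log n) * O(log n) * O(n) = O(n (log n)^2)
Complexity: O(n (log n)^2)


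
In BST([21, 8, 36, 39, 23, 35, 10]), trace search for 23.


BST root = 21
Search for 23: compare at each node
Path: [21, 36, 23]


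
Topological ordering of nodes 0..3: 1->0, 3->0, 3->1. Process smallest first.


Kahn's algorithm, process smallest node first
Order: [2, 3, 1, 0]


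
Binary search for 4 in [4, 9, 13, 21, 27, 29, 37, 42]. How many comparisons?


Search for 4:
[0,7] mid=3 arr[3]=21
[0,2] mid=1 arr[1]=9
[0,0] mid=0 arr[0]=4
Total: 3 comparisons


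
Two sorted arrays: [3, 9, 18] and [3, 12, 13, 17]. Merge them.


Compare heads, take smaller each step.
Merged: [3, 3, 9, 12, 13, 17, 18]


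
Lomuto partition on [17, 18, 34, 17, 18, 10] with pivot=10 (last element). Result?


Elements <= 10 go left of pivot.
Result: [10, 18, 34, 17, 18, 17], pivot at index 0


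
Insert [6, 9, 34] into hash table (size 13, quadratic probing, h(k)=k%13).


Insertions: 6->slot 6; 9->slot 9; 34->slot 8
Table: [None, None, None, None, None, None, 6, None, 34, 9, None, None, None]


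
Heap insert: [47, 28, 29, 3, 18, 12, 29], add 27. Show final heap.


Append 27: [47, 28, 29, 3, 18, 12, 29, 27]
Bubble up: swap idx 7(27) with idx 3(3)
Result: [47, 28, 29, 27, 18, 12, 29, 3]


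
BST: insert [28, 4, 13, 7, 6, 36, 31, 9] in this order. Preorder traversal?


Root = 28; build tree by BST insertion.
Preorder traversal: [28, 4, 13, 7, 6, 9, 36, 31]


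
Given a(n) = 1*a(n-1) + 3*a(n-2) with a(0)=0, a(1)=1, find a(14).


Build bottom-up:
...a(12)=6160, a(13)=14209, a(14)=1*14209+3*6160=32689


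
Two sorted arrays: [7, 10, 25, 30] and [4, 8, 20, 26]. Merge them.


Compare heads, take smaller each step.
Merged: [4, 7, 8, 10, 20, 25, 26, 30]


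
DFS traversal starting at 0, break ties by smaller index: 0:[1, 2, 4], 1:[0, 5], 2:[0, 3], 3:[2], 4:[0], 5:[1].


DFS stack-based: start with [0]
Visit order: [0, 1, 5, 2, 3, 4]


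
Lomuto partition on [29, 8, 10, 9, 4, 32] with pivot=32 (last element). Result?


Elements <= 32 go left of pivot.
Result: [29, 8, 10, 9, 4, 32], pivot at index 5


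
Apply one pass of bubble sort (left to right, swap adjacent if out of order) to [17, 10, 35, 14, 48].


After one pass: [10, 17, 14, 35, 48]
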